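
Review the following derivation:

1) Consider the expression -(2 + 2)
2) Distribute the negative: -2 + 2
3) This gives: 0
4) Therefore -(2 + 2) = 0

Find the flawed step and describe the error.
Step 2: Distribute the negative: -2 + 2

Step 2 incorrectly distributes the negative sign. The correct distribution is -(2 + 2) = -2 - 2 = -4. The negative must be applied to both terms, not just the first. The error treats -(2 + 2) as -2 + 2, which equals 0 instead of -4.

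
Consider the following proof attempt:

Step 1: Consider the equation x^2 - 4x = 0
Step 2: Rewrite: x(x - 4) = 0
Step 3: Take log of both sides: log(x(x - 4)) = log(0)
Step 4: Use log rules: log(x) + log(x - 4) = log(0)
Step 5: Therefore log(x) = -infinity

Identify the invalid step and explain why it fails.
Step 3: Take log of both sides: log(x(x - 4)) = log(0)

Step 3 takes the logarithm of both sides, resulting in log(0) on the right side. The logarithm is only defined for positive numbers; log(0) is undefined (approaches negative infinity). This operation is invalid.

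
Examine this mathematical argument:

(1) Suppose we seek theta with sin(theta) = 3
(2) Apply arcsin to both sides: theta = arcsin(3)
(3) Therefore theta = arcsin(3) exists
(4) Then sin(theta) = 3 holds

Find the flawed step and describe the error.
Step 2: Apply arcsin to both sides: theta = arcsin(3)

Step 2 applies arcsin to 3. However, arcsin(x) is only defined for x in [-1, 1] because sin(theta) can only produce values in that range. Since |3| > 1, arcsin(3) is undefined. There is no angle whose sine equals 3.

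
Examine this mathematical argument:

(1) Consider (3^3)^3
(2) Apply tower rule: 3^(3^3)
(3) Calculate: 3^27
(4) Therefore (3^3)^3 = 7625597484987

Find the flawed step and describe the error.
Step 2: Apply tower rule: 3^(3^3)

Step 2 incorrectly states that (a^b)^c = a^(b^c). The correct rule is (a^b)^c = a^(b×c). The actual value is (3^3)^3 = 3^9 = 19683, not 3^27 = 7625597484987.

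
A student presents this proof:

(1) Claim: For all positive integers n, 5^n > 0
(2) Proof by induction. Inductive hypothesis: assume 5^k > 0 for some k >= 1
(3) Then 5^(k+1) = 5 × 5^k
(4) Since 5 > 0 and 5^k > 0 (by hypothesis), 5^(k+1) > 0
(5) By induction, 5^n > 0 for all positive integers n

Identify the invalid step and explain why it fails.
Step 5: By induction, 5^n > 0 for all positive integers n

Step 5 concludes the proof by induction, but no base case was ever established. A valid induction proof requires: (1) a base case proving 5^1 > 0, and (2) an inductive step showing IF 5^k > 0 THEN 5^(k+1) > 0. Steps 2-4 correctly establish the inductive step, but without the base case the conclusion in step 5 does not follow.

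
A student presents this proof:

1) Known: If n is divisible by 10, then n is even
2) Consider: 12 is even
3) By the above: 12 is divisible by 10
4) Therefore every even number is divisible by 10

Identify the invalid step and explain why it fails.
Step 3: By the above: 12 is divisible by 10

Step 3 commits the fallacy of affirming the consequent. The known fact 'divisible by 10 → even' does NOT imply 'even → divisible by 10'. That would be the converse, which is false. For example, 12 is even but 12 ÷ 10 = 1.20, which is not an integer.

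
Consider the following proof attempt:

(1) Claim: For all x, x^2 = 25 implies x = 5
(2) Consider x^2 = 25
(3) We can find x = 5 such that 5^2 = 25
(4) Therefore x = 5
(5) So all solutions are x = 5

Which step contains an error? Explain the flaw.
Step 4: Therefore x = 5

Step 4 incorrectly concludes that x = 5 is the only solution. The proof shows that x = 5 is A solution (existence), but does not show it is the ONLY solution (uniqueness). In fact, x = -5 is also a solution since (-5)^2 = 25. Finding one solution doesn't prove there are no others.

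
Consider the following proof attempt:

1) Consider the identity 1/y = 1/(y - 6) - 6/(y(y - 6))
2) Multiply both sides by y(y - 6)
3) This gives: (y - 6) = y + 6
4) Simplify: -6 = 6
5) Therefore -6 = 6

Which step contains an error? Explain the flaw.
Step 3: This gives: (y - 6) = y + 6

Step 3 makes a sign error when clearing denominators. Multiplying -6/(y(y - 6)) by y(y - 6) gives -6, not +6. The correct result is (y - 6) = y - 6, which is trivially true, not (y - 6) = y + 6. (Step 1 is a valid identity: 1/(y - 6) - 6/(y(y - 6)) = (y - 6)/(y(y - 6)) = 1/y.)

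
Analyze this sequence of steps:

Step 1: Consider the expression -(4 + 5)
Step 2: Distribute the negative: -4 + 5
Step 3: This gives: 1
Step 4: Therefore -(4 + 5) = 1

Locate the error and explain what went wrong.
Step 2: Distribute the negative: -4 + 5

Step 2 incorrectly distributes the negative sign. The correct distribution is -(4 + 5) = -4 - 5 = -9. The negative must be applied to both terms, not just the first. The error treats -(4 + 5) as -4 + 5, which equals 1 instead of -9.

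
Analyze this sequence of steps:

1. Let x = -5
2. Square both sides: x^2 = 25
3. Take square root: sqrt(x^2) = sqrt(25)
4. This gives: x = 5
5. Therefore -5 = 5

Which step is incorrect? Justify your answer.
Step 4: This gives: x = 5

Step 4 incorrectly states that sqrt(x^2) = x. The correct identity is sqrt(x^2) = |x|. Since x = -5 < 0, we have sqrt(x^2) = |-5| = 5, not x = -5.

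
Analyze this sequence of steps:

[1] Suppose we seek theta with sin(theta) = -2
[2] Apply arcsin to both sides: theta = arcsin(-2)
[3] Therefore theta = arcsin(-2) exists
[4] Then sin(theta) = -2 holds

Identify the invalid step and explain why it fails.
Step 2: Apply arcsin to both sides: theta = arcsin(-2)

Step 2 applies arcsin to -2. However, arcsin(x) is only defined for x in [-1, 1] because sin(theta) can only produce values in that range. Since |-2| > 1, arcsin(-2) is undefined. There is no angle whose sine equals -2.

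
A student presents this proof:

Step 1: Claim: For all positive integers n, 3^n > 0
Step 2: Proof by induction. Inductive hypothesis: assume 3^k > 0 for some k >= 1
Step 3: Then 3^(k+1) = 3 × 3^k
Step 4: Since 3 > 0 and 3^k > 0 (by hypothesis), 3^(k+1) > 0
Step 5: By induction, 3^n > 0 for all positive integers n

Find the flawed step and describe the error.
Step 5: By induction, 3^n > 0 for all positive integers n

Step 5 concludes the proof by induction, but no base case was ever established. A valid induction proof requires: (1) a base case proving 3^1 > 0, and (2) an inductive step showing IF 3^k > 0 THEN 3^(k+1) > 0. Steps 2-4 correctly establish the inductive step, but without the base case the conclusion in step 5 does not follow.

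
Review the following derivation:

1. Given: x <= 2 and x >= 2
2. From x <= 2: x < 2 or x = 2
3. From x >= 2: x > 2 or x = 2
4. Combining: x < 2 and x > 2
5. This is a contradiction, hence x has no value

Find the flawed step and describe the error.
Step 4: Combining: x < 2 and x > 2

Step 4 incorrectly combines the conditions. From x <= 2 and x >= 2, the intersection is x = 2. The error treats the 'or' cases as 'and' requirements. The correct conclusion is that x = 2 is the unique solution, not that no solution exists.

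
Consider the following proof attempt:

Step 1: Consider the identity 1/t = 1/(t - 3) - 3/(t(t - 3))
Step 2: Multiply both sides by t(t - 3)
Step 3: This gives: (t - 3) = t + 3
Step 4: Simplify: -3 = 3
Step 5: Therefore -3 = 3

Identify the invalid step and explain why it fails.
Step 3: This gives: (t - 3) = t + 3

Step 3 makes a sign error when clearing denominators. Multiplying -3/(t(t - 3)) by t(t - 3) gives -3, not +3. The correct result is (t - 3) = t - 3, which is trivially true, not (t - 3) = t + 3. (Step 1 is a valid identity: 1/(t - 3) - 3/(t(t - 3)) = (t - 3)/(t(t - 3)) = 1/t.)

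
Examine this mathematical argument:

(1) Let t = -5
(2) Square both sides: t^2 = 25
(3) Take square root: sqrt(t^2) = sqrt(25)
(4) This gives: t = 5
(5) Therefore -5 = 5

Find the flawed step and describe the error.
Step 4: This gives: t = 5

Step 4 incorrectly states that sqrt(t^2) = t. The correct identity is sqrt(t^2) = |t|. Since t = -5 < 0, we have sqrt(t^2) = |-5| = 5, not t = -5.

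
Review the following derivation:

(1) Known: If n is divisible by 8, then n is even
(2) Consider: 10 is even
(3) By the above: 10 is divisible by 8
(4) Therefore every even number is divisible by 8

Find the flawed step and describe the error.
Step 3: By the above: 10 is divisible by 8

Step 3 commits the fallacy of affirming the consequent. The known fact 'divisible by 8 → even' does NOT imply 'even → divisible by 8'. That would be the converse, which is false. For example, 10 is even but 10 ÷ 8 = 1.25, which is not an integer.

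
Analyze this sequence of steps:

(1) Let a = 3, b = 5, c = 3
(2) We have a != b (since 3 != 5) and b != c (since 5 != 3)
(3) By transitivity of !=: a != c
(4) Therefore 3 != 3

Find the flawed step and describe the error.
Step 3: By transitivity of !=: a != c

Step 3 incorrectly applies transitivity to the '!=' relation. Transitivity states: if a R b and b R c, then a R c. However, '!=' is not transitive. Counterexample: 3 != 5 and 5 != 3, but 3 = 3 (both equal 3). Transitivity holds for relations like <, <=, =, but not for !=.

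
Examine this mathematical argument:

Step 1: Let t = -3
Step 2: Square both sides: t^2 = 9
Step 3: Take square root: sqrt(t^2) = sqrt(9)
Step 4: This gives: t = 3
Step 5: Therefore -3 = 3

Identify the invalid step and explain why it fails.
Step 4: This gives: t = 3

Step 4 incorrectly states that sqrt(t^2) = t. The correct identity is sqrt(t^2) = |t|. Since t = -3 < 0, we have sqrt(t^2) = |-3| = 3, not t = -3.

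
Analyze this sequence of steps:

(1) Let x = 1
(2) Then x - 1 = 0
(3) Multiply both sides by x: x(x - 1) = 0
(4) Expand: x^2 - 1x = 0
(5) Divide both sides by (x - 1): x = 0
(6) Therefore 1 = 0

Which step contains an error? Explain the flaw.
Step 5: Divide both sides by (x - 1): x = 0

Step 5 divides both sides by (x - 1). However, since x = 1, we have (x - 1) = 0. Division by zero is undefined, making this step invalid.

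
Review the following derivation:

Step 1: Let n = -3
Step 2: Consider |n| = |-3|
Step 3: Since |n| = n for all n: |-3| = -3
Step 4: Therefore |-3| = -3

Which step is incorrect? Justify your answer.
Step 3: Since |n| = n for all n: |-3| = -3

Step 3 incorrectly states that |n| = n for all n. The correct definition is |n| = n when n >= 0, and |n| = -n when n < 0. Since -3 < 0, we have |-3| = -(-3) = 3, not -3.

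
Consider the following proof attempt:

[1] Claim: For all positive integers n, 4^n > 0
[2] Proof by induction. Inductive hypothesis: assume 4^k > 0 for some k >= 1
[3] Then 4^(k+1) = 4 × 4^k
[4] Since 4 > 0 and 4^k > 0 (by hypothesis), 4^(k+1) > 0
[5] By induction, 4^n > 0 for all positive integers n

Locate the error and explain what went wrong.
Step 5: By induction, 4^n > 0 for all positive integers n

Step 5 concludes the proof by induction, but no base case was ever established. A valid induction proof requires: (1) a base case proving 4^1 > 0, and (2) an inductive step showing IF 4^k > 0 THEN 4^(k+1) > 0. Steps 2-4 correctly establish the inductive step, but without the base case the conclusion in step 5 does not follow.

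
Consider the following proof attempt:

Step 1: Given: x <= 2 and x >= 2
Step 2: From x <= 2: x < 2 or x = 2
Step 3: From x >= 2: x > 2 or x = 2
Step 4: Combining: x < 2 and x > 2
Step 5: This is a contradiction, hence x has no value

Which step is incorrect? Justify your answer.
Step 4: Combining: x < 2 and x > 2

Step 4 incorrectly combines the conditions. From x <= 2 and x >= 2, the intersection is x = 2. The error treats the 'or' cases as 'and' requirements. The correct conclusion is that x = 2 is the unique solution, not that no solution exists.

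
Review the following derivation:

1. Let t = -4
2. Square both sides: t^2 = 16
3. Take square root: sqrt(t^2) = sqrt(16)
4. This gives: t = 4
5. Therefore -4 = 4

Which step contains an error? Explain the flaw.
Step 4: This gives: t = 4

Step 4 incorrectly states that sqrt(t^2) = t. The correct identity is sqrt(t^2) = |t|. Since t = -4 < 0, we have sqrt(t^2) = |-4| = 4, not t = -4.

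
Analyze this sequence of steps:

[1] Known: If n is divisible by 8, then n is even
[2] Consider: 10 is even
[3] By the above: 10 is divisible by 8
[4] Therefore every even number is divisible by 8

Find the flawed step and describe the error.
Step 3: By the above: 10 is divisible by 8

Step 3 commits the fallacy of affirming the consequent. The known fact 'divisible by 8 → even' does NOT imply 'even → divisible by 8'. That would be the converse, which is false. For example, 10 is even but 10 ÷ 8 = 1.25, which is not an integer.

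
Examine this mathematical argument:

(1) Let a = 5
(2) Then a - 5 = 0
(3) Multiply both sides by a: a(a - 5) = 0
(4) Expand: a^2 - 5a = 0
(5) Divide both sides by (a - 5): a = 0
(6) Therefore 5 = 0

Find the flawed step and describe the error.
Step 5: Divide both sides by (a - 5): a = 0

Step 5 divides both sides by (a - 5). However, since a = 5, we have (a - 5) = 0. Division by zero is undefined, making this step invalid.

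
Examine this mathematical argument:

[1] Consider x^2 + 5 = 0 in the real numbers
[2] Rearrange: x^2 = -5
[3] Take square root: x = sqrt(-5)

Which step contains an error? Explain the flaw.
Step 3: Take square root: x = sqrt(-5)

Step 3 takes the square root of -5, which is negative. In the real number system, the square root of a negative number is undefined. The equation x^2 + 5 = 0 has no real solutions. Square roots of negative numbers only exist in the complex numbers.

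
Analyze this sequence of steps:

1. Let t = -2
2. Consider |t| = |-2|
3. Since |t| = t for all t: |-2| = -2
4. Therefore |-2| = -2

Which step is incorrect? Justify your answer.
Step 3: Since |t| = t for all t: |-2| = -2

Step 3 incorrectly states that |t| = t for all t. The correct definition is |t| = t when t >= 0, and |t| = -t when t < 0. Since -2 < 0, we have |-2| = -(-2) = 2, not -2.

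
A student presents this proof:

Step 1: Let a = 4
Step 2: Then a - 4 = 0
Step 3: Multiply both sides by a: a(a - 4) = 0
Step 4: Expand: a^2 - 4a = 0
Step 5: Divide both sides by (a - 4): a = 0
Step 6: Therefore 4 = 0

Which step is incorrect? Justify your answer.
Step 5: Divide both sides by (a - 4): a = 0

Step 5 divides both sides by (a - 4). However, since a = 4, we have (a - 4) = 0. Division by zero is undefined, making this step invalid.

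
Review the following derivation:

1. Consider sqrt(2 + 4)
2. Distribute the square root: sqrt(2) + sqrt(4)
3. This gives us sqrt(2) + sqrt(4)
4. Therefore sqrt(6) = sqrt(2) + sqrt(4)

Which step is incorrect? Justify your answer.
Step 2: Distribute the square root: sqrt(2) + sqrt(4)

Step 2 incorrectly 'distributes' the square root over addition. The square root function does not distribute: sqrt(a + b) ≠ sqrt(a) + sqrt(b). In fact, sqrt(2 + 4) = sqrt(6) ≈ 2.4495, while sqrt(2) + sqrt(4) ≈ 3.4142.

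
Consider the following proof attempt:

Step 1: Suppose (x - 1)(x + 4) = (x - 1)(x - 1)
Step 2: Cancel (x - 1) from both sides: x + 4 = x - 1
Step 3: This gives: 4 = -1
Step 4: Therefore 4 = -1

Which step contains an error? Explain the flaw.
Step 2: Cancel (x - 1) from both sides: x + 4 = x - 1

Step 2 cancels (x - 1) from both sides. This is only valid if (x - 1) ≠ 0, i.e., x ≠ 1. When x = 1, both sides equal zero regardless of the other factors. The correct approach requires considering x = 1 as a separate case.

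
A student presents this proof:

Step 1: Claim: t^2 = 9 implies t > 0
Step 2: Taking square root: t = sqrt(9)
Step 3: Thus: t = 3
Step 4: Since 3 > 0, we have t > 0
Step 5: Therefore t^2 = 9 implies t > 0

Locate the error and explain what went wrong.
Step 2: Taking square root: t = sqrt(9)

Step 2 takes the square root and assumes the positive root only. The equation t^2 = 9 actually has two solutions: t = 3 and t = -3. The proof silently assumes t > 0 without justification, then uses this assumption to conclude t > 0, which is circular. The counterexample t = -3 shows the claim is false.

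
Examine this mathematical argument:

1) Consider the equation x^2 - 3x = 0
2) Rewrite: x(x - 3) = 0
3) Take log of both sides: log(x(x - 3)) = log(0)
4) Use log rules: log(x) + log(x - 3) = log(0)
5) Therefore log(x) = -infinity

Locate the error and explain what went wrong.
Step 3: Take log of both sides: log(x(x - 3)) = log(0)

Step 3 takes the logarithm of both sides, resulting in log(0) on the right side. The logarithm is only defined for positive numbers; log(0) is undefined (approaches negative infinity). This operation is invalid.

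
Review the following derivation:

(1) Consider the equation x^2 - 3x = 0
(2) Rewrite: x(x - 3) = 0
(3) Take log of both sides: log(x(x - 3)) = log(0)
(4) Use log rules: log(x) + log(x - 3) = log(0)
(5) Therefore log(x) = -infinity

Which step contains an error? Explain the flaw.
Step 3: Take log of both sides: log(x(x - 3)) = log(0)

Step 3 takes the logarithm of both sides, resulting in log(0) on the right side. The logarithm is only defined for positive numbers; log(0) is undefined (approaches negative infinity). This operation is invalid.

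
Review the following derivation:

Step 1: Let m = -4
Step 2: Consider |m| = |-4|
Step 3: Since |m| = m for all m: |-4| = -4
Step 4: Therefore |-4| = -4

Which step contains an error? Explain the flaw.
Step 3: Since |m| = m for all m: |-4| = -4

Step 3 incorrectly states that |m| = m for all m. The correct definition is |m| = m when m >= 0, and |m| = -m when m < 0. Since -4 < 0, we have |-4| = -(-4) = 4, not -4.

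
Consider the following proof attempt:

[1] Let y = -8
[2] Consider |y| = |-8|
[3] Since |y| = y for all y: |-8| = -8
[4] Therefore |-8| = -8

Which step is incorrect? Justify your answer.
Step 3: Since |y| = y for all y: |-8| = -8

Step 3 incorrectly states that |y| = y for all y. The correct definition is |y| = y when y >= 0, and |y| = -y when y < 0. Since -8 < 0, we have |-8| = -(-8) = 8, not -8.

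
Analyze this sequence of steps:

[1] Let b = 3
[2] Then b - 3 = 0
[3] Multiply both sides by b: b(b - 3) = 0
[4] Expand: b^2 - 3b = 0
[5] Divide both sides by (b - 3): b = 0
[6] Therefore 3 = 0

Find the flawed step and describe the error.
Step 5: Divide both sides by (b - 3): b = 0

Step 5 divides both sides by (b - 3). However, since b = 3, we have (b - 3) = 0. Division by zero is undefined, making this step invalid.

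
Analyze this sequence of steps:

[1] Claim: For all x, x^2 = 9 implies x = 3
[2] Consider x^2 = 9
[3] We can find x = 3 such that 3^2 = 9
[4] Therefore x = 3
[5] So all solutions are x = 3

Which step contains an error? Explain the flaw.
Step 4: Therefore x = 3

Step 4 incorrectly concludes that x = 3 is the only solution. The proof shows that x = 3 is A solution (existence), but does not show it is the ONLY solution (uniqueness). In fact, x = -3 is also a solution since (-3)^2 = 9. Finding one solution doesn't prove there are no others.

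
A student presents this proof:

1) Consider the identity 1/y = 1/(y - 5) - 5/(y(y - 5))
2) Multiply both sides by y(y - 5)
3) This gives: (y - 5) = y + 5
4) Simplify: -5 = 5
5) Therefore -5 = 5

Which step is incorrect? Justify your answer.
Step 3: This gives: (y - 5) = y + 5

Step 3 makes a sign error when clearing denominators. Multiplying -5/(y(y - 5)) by y(y - 5) gives -5, not +5. The correct result is (y - 5) = y - 5, which is trivially true, not (y - 5) = y + 5. (Step 1 is a valid identity: 1/(y - 5) - 5/(y(y - 5)) = (y - 5)/(y(y - 5)) = 1/y.)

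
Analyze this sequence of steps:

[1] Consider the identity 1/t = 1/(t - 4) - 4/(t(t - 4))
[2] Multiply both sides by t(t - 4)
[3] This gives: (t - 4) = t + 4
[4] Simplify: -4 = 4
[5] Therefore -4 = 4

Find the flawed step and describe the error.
Step 3: This gives: (t - 4) = t + 4

Step 3 makes a sign error when clearing denominators. Multiplying -4/(t(t - 4)) by t(t - 4) gives -4, not +4. The correct result is (t - 4) = t - 4, which is trivially true, not (t - 4) = t + 4. (Step 1 is a valid identity: 1/(t - 4) - 4/(t(t - 4)) = (t - 4)/(t(t - 4)) = 1/t.)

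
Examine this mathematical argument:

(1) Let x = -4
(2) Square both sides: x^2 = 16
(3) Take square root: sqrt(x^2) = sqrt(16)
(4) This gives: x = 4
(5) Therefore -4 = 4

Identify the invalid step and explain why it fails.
Step 4: This gives: x = 4

Step 4 incorrectly states that sqrt(x^2) = x. The correct identity is sqrt(x^2) = |x|. Since x = -4 < 0, we have sqrt(x^2) = |-4| = 4, not x = -4.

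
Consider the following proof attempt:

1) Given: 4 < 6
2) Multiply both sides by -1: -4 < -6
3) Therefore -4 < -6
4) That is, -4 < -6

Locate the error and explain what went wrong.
Step 2: Multiply both sides by -1: -4 < -6

Step 2 multiplies both sides by -1 but fails to reverse the inequality sign. When multiplying (or dividing) an inequality by a negative number, the direction must be reversed. Since 4 < 6, we should get -4 > -6, i.e., -4 > -6.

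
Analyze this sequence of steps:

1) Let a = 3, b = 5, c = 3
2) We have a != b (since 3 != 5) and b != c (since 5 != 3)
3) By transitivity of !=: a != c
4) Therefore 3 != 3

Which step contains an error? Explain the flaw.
Step 3: By transitivity of !=: a != c

Step 3 incorrectly applies transitivity to the '!=' relation. Transitivity states: if a R b and b R c, then a R c. However, '!=' is not transitive. Counterexample: 3 != 5 and 5 != 3, but 3 = 3 (both equal 3). Transitivity holds for relations like <, <=, =, but not for !=.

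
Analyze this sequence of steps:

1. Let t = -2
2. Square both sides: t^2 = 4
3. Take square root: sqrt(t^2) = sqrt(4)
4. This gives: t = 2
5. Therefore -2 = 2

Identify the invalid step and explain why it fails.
Step 4: This gives: t = 2

Step 4 incorrectly states that sqrt(t^2) = t. The correct identity is sqrt(t^2) = |t|. Since t = -2 < 0, we have sqrt(t^2) = |-2| = 2, not t = -2.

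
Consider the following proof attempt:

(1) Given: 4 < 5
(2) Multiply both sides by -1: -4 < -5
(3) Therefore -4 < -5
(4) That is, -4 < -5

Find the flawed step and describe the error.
Step 2: Multiply both sides by -1: -4 < -5

Step 2 multiplies both sides by -1 but fails to reverse the inequality sign. When multiplying (or dividing) an inequality by a negative number, the direction must be reversed. Since 4 < 5, we should get -4 > -5, i.e., -4 > -5.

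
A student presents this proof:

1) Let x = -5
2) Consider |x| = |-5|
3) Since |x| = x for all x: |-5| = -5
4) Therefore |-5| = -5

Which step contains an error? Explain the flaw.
Step 3: Since |x| = x for all x: |-5| = -5

Step 3 incorrectly states that |x| = x for all x. The correct definition is |x| = x when x >= 0, and |x| = -x when x < 0. Since -5 < 0, we have |-5| = -(-5) = 5, not -5.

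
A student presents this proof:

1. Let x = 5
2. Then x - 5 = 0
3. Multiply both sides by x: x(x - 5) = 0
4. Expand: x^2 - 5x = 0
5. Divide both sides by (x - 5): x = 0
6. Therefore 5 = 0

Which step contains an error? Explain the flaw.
Step 5: Divide both sides by (x - 5): x = 0

Step 5 divides both sides by (x - 5). However, since x = 5, we have (x - 5) = 0. Division by zero is undefined, making this step invalid.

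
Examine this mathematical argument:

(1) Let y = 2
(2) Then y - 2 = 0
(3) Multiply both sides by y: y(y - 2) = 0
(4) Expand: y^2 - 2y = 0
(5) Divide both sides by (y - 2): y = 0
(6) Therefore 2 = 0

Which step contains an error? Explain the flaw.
Step 5: Divide both sides by (y - 2): y = 0

Step 5 divides both sides by (y - 2). However, since y = 2, we have (y - 2) = 0. Division by zero is undefined, making this step invalid.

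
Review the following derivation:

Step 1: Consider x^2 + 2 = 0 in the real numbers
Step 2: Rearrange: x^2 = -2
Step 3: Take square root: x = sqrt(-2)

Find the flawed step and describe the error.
Step 3: Take square root: x = sqrt(-2)

Step 3 takes the square root of -2, which is negative. In the real number system, the square root of a negative number is undefined. The equation x^2 + 2 = 0 has no real solutions. Square roots of negative numbers only exist in the complex numbers.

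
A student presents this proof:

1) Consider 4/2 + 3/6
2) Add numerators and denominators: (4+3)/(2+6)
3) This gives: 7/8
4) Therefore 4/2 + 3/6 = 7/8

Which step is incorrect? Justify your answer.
Step 2: Add numerators and denominators: (4+3)/(2+6)

Step 2 incorrectly adds fractions by separately adding numerators and denominators. This is wrong. The correct method requires a common denominator: 4/2 + 3/6 = (4×6 + 3×2)/(2×6) = 30/12 = 5/2. The method used gives 7/8, which is different.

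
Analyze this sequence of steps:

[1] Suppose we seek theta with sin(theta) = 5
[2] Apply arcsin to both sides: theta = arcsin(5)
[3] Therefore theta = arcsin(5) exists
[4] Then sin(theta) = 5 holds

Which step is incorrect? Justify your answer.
Step 2: Apply arcsin to both sides: theta = arcsin(5)

Step 2 applies arcsin to 5. However, arcsin(x) is only defined for x in [-1, 1] because sin(theta) can only produce values in that range. Since |5| > 1, arcsin(5) is undefined. There is no angle whose sine equals 5.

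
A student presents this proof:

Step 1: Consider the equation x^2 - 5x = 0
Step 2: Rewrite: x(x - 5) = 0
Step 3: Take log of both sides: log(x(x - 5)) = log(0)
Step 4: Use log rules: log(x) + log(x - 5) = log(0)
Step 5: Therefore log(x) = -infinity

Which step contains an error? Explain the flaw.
Step 3: Take log of both sides: log(x(x - 5)) = log(0)

Step 3 takes the logarithm of both sides, resulting in log(0) on the right side. The logarithm is only defined for positive numbers; log(0) is undefined (approaches negative infinity). This operation is invalid.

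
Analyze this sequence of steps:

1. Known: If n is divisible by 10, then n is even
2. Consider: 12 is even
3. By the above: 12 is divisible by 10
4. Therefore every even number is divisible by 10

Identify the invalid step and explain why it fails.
Step 3: By the above: 12 is divisible by 10

Step 3 commits the fallacy of affirming the consequent. The known fact 'divisible by 10 → even' does NOT imply 'even → divisible by 10'. That would be the converse, which is false. For example, 12 is even but 12 ÷ 10 = 1.20, which is not an integer.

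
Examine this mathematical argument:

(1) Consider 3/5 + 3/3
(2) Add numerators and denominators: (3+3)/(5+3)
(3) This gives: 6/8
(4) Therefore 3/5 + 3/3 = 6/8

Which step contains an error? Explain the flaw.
Step 2: Add numerators and denominators: (3+3)/(5+3)

Step 2 incorrectly adds fractions by separately adding numerators and denominators. This is wrong. The correct method requires a common denominator: 3/5 + 3/3 = (3×3 + 3×5)/(5×3) = 24/15 = 8/5. The method used gives 6/8, which is different.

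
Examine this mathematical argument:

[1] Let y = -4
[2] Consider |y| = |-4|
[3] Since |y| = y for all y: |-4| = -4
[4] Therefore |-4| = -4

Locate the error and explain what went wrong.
Step 3: Since |y| = y for all y: |-4| = -4

Step 3 incorrectly states that |y| = y for all y. The correct definition is |y| = y when y >= 0, and |y| = -y when y < 0. Since -4 < 0, we have |-4| = -(-4) = 4, not -4.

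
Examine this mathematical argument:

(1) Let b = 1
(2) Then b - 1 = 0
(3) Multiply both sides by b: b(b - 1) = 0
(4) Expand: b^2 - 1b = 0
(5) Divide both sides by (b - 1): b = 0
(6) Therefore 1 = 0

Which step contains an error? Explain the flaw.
Step 5: Divide both sides by (b - 1): b = 0

Step 5 divides both sides by (b - 1). However, since b = 1, we have (b - 1) = 0. Division by zero is undefined, making this step invalid.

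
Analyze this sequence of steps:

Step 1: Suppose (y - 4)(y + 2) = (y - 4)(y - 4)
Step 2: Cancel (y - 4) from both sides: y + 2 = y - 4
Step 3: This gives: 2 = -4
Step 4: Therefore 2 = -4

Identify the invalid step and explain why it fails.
Step 2: Cancel (y - 4) from both sides: y + 2 = y - 4

Step 2 cancels (y - 4) from both sides. This is only valid if (y - 4) ≠ 0, i.e., y ≠ 4. When y = 4, both sides equal zero regardless of the other factors. The correct approach requires considering y = 4 as a separate case.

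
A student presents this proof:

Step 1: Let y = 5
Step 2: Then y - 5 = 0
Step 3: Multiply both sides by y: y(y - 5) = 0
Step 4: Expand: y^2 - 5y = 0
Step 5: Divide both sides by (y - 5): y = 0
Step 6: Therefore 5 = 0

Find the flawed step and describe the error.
Step 5: Divide both sides by (y - 5): y = 0

Step 5 divides both sides by (y - 5). However, since y = 5, we have (y - 5) = 0. Division by zero is undefined, making this step invalid.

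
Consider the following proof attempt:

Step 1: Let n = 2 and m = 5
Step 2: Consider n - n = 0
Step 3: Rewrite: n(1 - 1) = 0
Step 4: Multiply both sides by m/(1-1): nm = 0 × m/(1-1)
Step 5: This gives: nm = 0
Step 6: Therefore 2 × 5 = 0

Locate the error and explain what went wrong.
Step 4: Multiply both sides by m/(1-1): nm = 0 × m/(1-1)

Step 4 multiplies both sides by m/(1-1). However, 1-1 = 0, so this is multiplication by m/0, which is undefined. We cannot multiply by an undefined expression.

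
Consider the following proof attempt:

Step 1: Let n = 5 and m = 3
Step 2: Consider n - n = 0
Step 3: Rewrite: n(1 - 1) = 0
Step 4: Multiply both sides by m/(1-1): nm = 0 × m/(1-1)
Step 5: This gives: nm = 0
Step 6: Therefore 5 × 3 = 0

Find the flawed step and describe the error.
Step 4: Multiply both sides by m/(1-1): nm = 0 × m/(1-1)

Step 4 multiplies both sides by m/(1-1). However, 1-1 = 0, so this is multiplication by m/0, which is undefined. We cannot multiply by an undefined expression.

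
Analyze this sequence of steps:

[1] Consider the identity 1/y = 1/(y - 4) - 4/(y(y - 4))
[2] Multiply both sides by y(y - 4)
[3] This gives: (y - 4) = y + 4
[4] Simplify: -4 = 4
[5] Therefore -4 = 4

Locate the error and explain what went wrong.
Step 3: This gives: (y - 4) = y + 4

Step 3 makes a sign error when clearing denominators. Multiplying -4/(y(y - 4)) by y(y - 4) gives -4, not +4. The correct result is (y - 4) = y - 4, which is trivially true, not (y - 4) = y + 4. (Step 1 is a valid identity: 1/(y - 4) - 4/(y(y - 4)) = (y - 4)/(y(y - 4)) = 1/y.)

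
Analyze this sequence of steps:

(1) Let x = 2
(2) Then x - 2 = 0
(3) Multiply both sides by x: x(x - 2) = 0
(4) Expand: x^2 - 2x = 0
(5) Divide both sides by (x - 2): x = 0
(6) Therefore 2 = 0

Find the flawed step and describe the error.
Step 5: Divide both sides by (x - 2): x = 0

Step 5 divides both sides by (x - 2). However, since x = 2, we have (x - 2) = 0. Division by zero is undefined, making this step invalid.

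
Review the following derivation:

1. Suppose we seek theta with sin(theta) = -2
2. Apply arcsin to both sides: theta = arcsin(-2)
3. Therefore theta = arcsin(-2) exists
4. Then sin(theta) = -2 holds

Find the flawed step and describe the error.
Step 2: Apply arcsin to both sides: theta = arcsin(-2)

Step 2 applies arcsin to -2. However, arcsin(x) is only defined for x in [-1, 1] because sin(theta) can only produce values in that range. Since |-2| > 1, arcsin(-2) is undefined. There is no angle whose sine equals -2.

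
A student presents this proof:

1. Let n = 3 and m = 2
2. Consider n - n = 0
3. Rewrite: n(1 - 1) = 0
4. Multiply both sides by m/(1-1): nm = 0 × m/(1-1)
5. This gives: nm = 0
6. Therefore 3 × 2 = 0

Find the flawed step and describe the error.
Step 4: Multiply both sides by m/(1-1): nm = 0 × m/(1-1)

Step 4 multiplies both sides by m/(1-1). However, 1-1 = 0, so this is multiplication by m/0, which is undefined. We cannot multiply by an undefined expression.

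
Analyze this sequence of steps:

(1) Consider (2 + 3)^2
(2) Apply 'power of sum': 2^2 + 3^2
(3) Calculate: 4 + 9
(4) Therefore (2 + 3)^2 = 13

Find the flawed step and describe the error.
Step 2: Apply 'power of sum': 2^2 + 3^2

Step 2 incorrectly applies a non-existent rule '(a+b)^n = a^n + b^n'. This is false in general. The correct expansion uses the binomial theorem. The actual value is (2 + 3)^2 = 5^2 = 25, not 13.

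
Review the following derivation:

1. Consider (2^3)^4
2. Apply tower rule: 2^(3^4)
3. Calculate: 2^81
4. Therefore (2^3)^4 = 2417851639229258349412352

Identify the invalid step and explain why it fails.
Step 2: Apply tower rule: 2^(3^4)

Step 2 incorrectly states that (a^b)^c = a^(b^c). The correct rule is (a^b)^c = a^(b×c). The actual value is (2^3)^4 = 2^12 = 4096, not 2^81 = 2417851639229258349412352.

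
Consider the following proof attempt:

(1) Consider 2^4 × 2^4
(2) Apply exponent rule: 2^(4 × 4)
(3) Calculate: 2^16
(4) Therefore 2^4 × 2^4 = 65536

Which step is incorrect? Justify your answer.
Step 2: Apply exponent rule: 2^(4 × 4)

Step 2 incorrectly states that a^b × a^c = a^(b×c). The correct rule is a^b × a^c = a^(b+c). The actual value is 2^4 × 2^4 = 2^8 = 256, not 2^16 = 65536.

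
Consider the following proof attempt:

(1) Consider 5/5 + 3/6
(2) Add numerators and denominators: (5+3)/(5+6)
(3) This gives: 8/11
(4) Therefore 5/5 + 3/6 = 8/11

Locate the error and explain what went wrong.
Step 2: Add numerators and denominators: (5+3)/(5+6)

Step 2 incorrectly adds fractions by separately adding numerators and denominators. This is wrong. The correct method requires a common denominator: 5/5 + 3/6 = (5×6 + 3×5)/(5×6) = 45/30 = 3/2. The method used gives 8/11, which is different.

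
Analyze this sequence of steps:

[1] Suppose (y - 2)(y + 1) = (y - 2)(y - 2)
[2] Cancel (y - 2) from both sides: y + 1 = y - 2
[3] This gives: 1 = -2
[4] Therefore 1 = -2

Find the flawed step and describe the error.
Step 2: Cancel (y - 2) from both sides: y + 1 = y - 2

Step 2 cancels (y - 2) from both sides. This is only valid if (y - 2) ≠ 0, i.e., y ≠ 2. When y = 2, both sides equal zero regardless of the other factors. The correct approach requires considering y = 2 as a separate case.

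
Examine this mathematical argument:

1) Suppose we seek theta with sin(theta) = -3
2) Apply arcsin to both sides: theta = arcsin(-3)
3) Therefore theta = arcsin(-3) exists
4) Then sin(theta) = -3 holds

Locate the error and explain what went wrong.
Step 2: Apply arcsin to both sides: theta = arcsin(-3)

Step 2 applies arcsin to -3. However, arcsin(x) is only defined for x in [-1, 1] because sin(theta) can only produce values in that range. Since |-3| > 1, arcsin(-3) is undefined. There is no angle whose sine equals -3.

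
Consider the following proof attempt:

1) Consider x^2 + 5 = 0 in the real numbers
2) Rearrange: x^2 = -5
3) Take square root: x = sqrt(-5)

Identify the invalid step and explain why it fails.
Step 3: Take square root: x = sqrt(-5)

Step 3 takes the square root of -5, which is negative. In the real number system, the square root of a negative number is undefined. The equation x^2 + 5 = 0 has no real solutions. Square roots of negative numbers only exist in the complex numbers.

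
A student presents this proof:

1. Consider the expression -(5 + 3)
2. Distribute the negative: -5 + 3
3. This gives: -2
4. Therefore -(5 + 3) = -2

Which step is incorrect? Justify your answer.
Step 2: Distribute the negative: -5 + 3

Step 2 incorrectly distributes the negative sign. The correct distribution is -(5 + 3) = -5 - 3 = -8. The negative must be applied to both terms, not just the first. The error treats -(5 + 3) as -5 + 3, which equals -2 instead of -8.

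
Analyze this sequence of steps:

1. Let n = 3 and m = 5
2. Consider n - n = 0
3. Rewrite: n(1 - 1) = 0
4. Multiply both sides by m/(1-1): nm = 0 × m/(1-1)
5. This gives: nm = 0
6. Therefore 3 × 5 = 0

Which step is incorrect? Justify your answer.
Step 4: Multiply both sides by m/(1-1): nm = 0 × m/(1-1)

Step 4 multiplies both sides by m/(1-1). However, 1-1 = 0, so this is multiplication by m/0, which is undefined. We cannot multiply by an undefined expression.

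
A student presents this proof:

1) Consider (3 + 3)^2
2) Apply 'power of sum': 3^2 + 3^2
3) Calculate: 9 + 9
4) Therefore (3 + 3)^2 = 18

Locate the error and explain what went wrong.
Step 2: Apply 'power of sum': 3^2 + 3^2

Step 2 incorrectly applies a non-existent rule '(a+b)^n = a^n + b^n'. This is false in general. The correct expansion uses the binomial theorem. The actual value is (3 + 3)^2 = 6^2 = 36, not 18.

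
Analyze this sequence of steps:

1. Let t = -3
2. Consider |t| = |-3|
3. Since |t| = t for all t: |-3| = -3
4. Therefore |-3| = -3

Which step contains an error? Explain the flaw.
Step 3: Since |t| = t for all t: |-3| = -3

Step 3 incorrectly states that |t| = t for all t. The correct definition is |t| = t when t >= 0, and |t| = -t when t < 0. Since -3 < 0, we have |-3| = -(-3) = 3, not -3.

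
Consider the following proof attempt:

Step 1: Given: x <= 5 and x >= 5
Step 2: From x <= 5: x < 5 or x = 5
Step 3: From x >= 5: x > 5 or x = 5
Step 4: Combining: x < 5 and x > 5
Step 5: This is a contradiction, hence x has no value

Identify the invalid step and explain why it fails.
Step 4: Combining: x < 5 and x > 5

Step 4 incorrectly combines the conditions. From x <= 5 and x >= 5, the intersection is x = 5. The error treats the 'or' cases as 'and' requirements. The correct conclusion is that x = 5 is the unique solution, not that no solution exists.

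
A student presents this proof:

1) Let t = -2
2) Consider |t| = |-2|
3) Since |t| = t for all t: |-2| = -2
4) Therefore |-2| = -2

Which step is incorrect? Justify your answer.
Step 3: Since |t| = t for all t: |-2| = -2

Step 3 incorrectly states that |t| = t for all t. The correct definition is |t| = t when t >= 0, and |t| = -t when t < 0. Since -2 < 0, we have |-2| = -(-2) = 2, not -2.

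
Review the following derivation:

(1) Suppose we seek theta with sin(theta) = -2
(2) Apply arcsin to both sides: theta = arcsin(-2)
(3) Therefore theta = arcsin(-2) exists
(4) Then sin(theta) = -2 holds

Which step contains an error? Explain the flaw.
Step 2: Apply arcsin to both sides: theta = arcsin(-2)

Step 2 applies arcsin to -2. However, arcsin(x) is only defined for x in [-1, 1] because sin(theta) can only produce values in that range. Since |-2| > 1, arcsin(-2) is undefined. There is no angle whose sine equals -2.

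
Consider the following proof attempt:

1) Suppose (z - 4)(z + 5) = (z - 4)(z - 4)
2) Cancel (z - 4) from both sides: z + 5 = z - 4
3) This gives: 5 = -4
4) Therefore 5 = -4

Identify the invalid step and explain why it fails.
Step 2: Cancel (z - 4) from both sides: z + 5 = z - 4

Step 2 cancels (z - 4) from both sides. This is only valid if (z - 4) ≠ 0, i.e., z ≠ 4. When z = 4, both sides equal zero regardless of the other factors. The correct approach requires considering z = 4 as a separate case.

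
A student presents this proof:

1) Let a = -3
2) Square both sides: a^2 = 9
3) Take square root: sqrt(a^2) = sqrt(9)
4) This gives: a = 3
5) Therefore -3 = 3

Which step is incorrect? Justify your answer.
Step 4: This gives: a = 3

Step 4 incorrectly states that sqrt(a^2) = a. The correct identity is sqrt(a^2) = |a|. Since a = -3 < 0, we have sqrt(a^2) = |-3| = 3, not a = -3.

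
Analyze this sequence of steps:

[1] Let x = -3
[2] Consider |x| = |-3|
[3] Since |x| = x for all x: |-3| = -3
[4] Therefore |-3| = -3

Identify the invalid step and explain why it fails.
Step 3: Since |x| = x for all x: |-3| = -3

Step 3 incorrectly states that |x| = x for all x. The correct definition is |x| = x when x >= 0, and |x| = -x when x < 0. Since -3 < 0, we have |-3| = -(-3) = 3, not -3.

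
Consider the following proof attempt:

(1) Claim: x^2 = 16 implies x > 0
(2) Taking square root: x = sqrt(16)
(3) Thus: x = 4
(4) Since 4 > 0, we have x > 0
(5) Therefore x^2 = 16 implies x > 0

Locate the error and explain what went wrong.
Step 2: Taking square root: x = sqrt(16)

Step 2 takes the square root and assumes the positive root only. The equation x^2 = 16 actually has two solutions: x = 4 and x = -4. The proof silently assumes x > 0 without justification, then uses this assumption to conclude x > 0, which is circular. The counterexample x = -4 shows the claim is false.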